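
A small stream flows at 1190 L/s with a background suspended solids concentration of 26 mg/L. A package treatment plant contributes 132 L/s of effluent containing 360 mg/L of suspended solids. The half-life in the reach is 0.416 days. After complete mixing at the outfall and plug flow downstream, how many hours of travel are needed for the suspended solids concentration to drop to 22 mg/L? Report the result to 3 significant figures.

Mass balance: C = (1190·26.00 + 132.0·360.0) / 1322 = 78460/1322 = 59.35 mg/L.
Half-life 0.416 d → k = ln 2 / 0.416 = 1.666 d⁻¹.
59.35·exp(−k·t) = 22 → t = ln(59.35/22)/k = 51460 s = 14.29 h.

14.3 h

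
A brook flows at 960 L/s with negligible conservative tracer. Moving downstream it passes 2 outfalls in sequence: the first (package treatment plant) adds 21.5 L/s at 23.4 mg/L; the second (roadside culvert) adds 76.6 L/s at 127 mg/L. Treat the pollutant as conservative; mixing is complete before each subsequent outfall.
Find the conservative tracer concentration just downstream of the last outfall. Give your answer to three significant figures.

Outfall 1: combined Q = 981.5 L/s; C = (960.0·0 + 21.50·23.40)/981.5 = 0.5126 mg/L.
Outfall 2: combined Q = 1058 L/s; C = (981.5·0.5126 + 76.60·127.0)/1058 = 9.670 mg/L.

9.67 mg/L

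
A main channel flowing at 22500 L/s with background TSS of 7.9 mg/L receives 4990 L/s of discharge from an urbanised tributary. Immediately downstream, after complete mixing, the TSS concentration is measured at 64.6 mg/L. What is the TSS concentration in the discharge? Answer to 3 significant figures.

320 mg/L

Mass balance: 22500·7.900 + 4990·Cₑ = 27490·64.60
→ Cₑ = (27490·64.60 − 22500·7.900) / 4990 = 320.3 mg/L.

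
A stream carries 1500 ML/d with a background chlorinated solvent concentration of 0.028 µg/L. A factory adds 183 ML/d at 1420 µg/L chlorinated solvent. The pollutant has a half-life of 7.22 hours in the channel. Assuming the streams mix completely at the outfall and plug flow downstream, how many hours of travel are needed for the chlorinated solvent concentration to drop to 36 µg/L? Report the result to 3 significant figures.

15.2 h

After mixing, C = (1500·0.02800 + 183.0·1420) / 1683 = 259900/1683 = 154.4 µg/L.
Half-life 7.22 h → k = ln 2 / 7.22 = 0.09600 h⁻¹ = 2.304 d⁻¹.
154.4·exp(−k·t) = 36 → t = ln(154.4/36)/k = 54610 s = 15.17 h.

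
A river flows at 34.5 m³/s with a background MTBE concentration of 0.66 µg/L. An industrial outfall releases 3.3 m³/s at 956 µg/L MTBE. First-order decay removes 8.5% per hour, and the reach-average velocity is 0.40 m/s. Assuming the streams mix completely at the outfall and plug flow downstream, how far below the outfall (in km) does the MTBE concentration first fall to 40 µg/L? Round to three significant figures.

12.0 km

Mixed concentration C = ΣQC/ΣQ = (34.50·0.6600 + 3.300·956.0) / 37.80 = 3178/37.80 = 84.06 µg/L.
8.5%/h lost → k = −ln(1 − 0.085) = 0.08883 h⁻¹.
Set 84.06·exp(−k·t) = 40 → t = ln(84.06/40)/k = 30100 s = 8.361 h.
Distance = v·t = 0.40·30100 = 12040 m = 12.04 km.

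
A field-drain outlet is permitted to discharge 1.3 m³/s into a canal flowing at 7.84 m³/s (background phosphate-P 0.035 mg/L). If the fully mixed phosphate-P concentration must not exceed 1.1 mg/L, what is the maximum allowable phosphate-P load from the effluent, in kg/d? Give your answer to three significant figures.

845 kg/d

Mass balance at the limit: 7.840·0.03500 + 1.300·Cₑ = 9.140·1.1 → Cₑ = 7.523 mg/L.
Load = 1.300 m³/s × 7.523 g/m³ × 86 400 s/d = 845.0 kg/d.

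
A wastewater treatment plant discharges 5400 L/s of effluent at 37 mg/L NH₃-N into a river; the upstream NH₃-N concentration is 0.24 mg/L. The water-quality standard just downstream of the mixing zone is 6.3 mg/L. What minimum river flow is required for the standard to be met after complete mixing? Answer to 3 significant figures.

Set C_mix = 6.3: (Q·0.2400 + 5400·37.00) / (Q + 5400) = 6.3
→ Q = 5400·(37.00 − 6.3)/(6.3 − 0.2400) = 27360 L/s.

27400 L/s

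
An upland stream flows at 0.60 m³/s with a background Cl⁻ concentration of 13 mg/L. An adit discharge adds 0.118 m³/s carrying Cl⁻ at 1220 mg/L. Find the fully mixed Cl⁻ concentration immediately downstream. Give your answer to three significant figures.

211 mg/L

Mass balance: C = (0.6000·13.00 + 0.1180·1220) / 0.7180 = 151.8/0.7180 = 211.4 mg/L.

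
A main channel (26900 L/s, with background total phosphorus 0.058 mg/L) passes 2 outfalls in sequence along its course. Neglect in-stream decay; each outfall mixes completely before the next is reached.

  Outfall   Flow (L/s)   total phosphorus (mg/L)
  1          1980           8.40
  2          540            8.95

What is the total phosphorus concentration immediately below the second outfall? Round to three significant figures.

0.783 mg/L

Below outfall 1: Q → 28880 L/s, C = (26900·0.05800 + 1980·8.400)/28880 = 0.6299 mg/L.
Below outfall 2: Q → 29420 L/s, C = (28880·0.6299 + 540.0·8.950)/29420 = 0.7826 mg/L.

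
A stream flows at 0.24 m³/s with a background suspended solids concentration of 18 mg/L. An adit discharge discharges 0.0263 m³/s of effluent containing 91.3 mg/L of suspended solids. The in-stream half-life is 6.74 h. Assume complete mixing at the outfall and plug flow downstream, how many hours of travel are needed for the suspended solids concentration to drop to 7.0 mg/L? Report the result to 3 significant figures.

12.5 h

After mixing, C = (0.2400·18.00 + 0.02630·91.30) / 0.2663 = 6.721/0.2663 = 25.24 mg/L.
Half-life 6.74 h → k = ln 2 / 6.74 = 0.1028 h⁻¹ = 2.468 d⁻¹.
25.24·exp(−k·t) = 7.0 → t = ln(25.24/7.0)/k = 44890 s = 12.47 h.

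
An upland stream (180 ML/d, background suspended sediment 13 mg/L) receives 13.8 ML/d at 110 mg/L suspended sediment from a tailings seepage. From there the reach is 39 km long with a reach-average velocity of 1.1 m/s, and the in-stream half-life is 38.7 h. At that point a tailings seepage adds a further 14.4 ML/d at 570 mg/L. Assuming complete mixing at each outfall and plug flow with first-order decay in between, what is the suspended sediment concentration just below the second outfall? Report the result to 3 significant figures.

Mixed concentration C = ΣQC/ΣQ = (180.0·13.00 + 13.80·110.0) / 193.8 = 3858/193.8 = 19.91 mg/L; combined flow 193.8 ML/d.
Travel time t = 39·1000 / 1.1 = 35450 s = 9.848 h.
Half-life 38.7 h → k = ln 2 / 38.7 = 0.01791 h⁻¹ = 0.4299 d⁻¹.
Decay over the reach: 19.91·exp(−kt) = 19.91·0.8383 = 16.69 mg/L.
Second outfall: C = (193.8·16.69 + 14.40·570.0)/208.2 = 54.96 mg/L.

55.0 mg/L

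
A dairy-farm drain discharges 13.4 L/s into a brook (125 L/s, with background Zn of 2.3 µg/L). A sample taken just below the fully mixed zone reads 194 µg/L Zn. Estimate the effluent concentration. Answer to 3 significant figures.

1980 µg/L

Mass balance: 125.0·2.300 + 13.40·Cₑ = 138.4·194.0
→ Cₑ = (138.4·194.0 − 125.0·2.300) / 13.40 = 1982 µg/L.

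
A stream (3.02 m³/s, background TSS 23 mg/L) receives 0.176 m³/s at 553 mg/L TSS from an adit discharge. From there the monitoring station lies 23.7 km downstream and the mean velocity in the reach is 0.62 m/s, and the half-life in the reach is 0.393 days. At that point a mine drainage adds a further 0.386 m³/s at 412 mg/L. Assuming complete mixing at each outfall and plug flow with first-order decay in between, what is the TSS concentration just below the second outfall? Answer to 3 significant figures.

65.7 mg/L

Flow-weighted average: C = (3.020·23.00 + 0.1760·553.0) / 3.196 = 166.8/3.196 = 52.19 mg/L; combined flow 3.196 m³/s.
Travel time t = 23.7·1000 / 0.62 = 38230 s = 10.62 h.
Half-life 0.393 d → k = ln 2 / 0.393 = 1.764 d⁻¹.
Decay over the reach: 52.19·exp(−kt) = 52.19·0.4583 = 23.91 mg/L.
At the second outfall, C = (3.196·23.91 + 0.3860·412.0) / (3.196 + 0.3860) = 65.74 mg/L.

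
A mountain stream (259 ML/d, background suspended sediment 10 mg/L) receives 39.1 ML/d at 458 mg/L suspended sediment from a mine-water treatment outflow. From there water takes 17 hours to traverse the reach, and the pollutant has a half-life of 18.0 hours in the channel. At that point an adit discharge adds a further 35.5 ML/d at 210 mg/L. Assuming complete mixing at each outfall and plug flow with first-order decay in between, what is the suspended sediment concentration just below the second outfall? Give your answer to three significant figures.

54.3 mg/L

Flow-weighted average: C = (259.0·10.00 + 39.10·458.0) / 298.1 = 20500/298.1 = 68.76 mg/L; combined flow 298.1 ML/d.
Half-life 18.0 h → k = ln 2 / 18.0 = 0.03851 h⁻¹ = 0.9242 d⁻¹.
After decay, C = 68.76 × e^(−kt) = 68.76 × 0.5196 = 35.73 mg/L.
At the second outfall, C = (298.1·35.73 + 35.50·210.0) / (298.1 + 35.50) = 54.28 mg/L.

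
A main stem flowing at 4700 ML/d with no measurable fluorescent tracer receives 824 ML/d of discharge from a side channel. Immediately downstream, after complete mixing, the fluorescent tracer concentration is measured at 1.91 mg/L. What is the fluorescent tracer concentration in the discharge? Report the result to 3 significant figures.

Mass balance: 4700·0 + 824.0·Cₑ = 5524·1.910
→ Cₑ = (5524·1.910 − 4700·0) / 824.0 = 12.80 mg/L.

12.8 mg/L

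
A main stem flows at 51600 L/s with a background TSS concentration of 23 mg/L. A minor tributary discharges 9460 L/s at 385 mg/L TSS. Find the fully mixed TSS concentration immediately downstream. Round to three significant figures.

After mixing, C = (51600·23.00 + 9460·385.0) / 61060 = 4829000/61060 = 79.08 mg/L.

79.1 mg/L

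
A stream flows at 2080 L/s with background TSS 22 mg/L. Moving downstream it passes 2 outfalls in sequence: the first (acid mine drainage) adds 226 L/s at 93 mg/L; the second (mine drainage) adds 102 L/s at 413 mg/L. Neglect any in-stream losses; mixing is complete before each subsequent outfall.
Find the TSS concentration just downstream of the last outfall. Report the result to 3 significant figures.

45.2 mg/L

Below outfall 1: Q → 2306 L/s, C = (2080·22.00 + 226.0·93.00)/2306 = 28.96 mg/L.
Below outfall 2: Q → 2408 L/s, C = (2306·28.96 + 102.0·413.0)/2408 = 45.23 mg/L.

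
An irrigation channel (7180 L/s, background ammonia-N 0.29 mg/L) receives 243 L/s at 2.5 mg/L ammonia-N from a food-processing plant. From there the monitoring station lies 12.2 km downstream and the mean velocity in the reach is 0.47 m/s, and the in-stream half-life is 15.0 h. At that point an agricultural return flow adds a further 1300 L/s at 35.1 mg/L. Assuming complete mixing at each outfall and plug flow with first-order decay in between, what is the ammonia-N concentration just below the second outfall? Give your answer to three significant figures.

5.45 mg/L

Flow-weighted average: C = (7180·0.2900 + 243.0·2.500) / 7423 = 2690/7423 = 0.3623 mg/L; combined flow 7423 L/s.
Travel time t = 12.2·1000 / 0.47 = 25960 s = 7.210 h.
Half-life 15.0 h → k = ln 2 / 15.0 = 0.04621 h⁻¹ = 1.109 d⁻¹.
Applying C = C₀e^(−kt): 0.3623 × 0.7166 = 0.2597 mg/L.
Second outfall: C = (7423·0.2597 + 1300·35.10)/8723 = 5.452 mg/L.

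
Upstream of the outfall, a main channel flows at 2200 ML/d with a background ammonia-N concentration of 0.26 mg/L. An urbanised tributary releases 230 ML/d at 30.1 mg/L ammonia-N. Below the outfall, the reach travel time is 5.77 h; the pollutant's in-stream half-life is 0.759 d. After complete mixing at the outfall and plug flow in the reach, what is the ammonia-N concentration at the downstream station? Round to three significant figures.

Flow-weighted average: C = (2200·0.2600 + 230.0·30.10) / 2430 = 7495/2430 = 3.084 mg/L.
Half-life 0.759 d → k = ln 2 / 0.759 = 0.9132 d⁻¹.
After decay, C = 3.084 × e^(−kt) = 3.084 × 0.8029 = 2.476 mg/L.

2.48 mg/L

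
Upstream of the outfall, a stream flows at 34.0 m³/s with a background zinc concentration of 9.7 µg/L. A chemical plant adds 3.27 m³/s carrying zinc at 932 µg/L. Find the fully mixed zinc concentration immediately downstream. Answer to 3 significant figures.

Mass balance: C = (34.00·9.700 + 3.270·932.0) / 37.27 = 3377/37.27 = 90.62 µg/L.

90.6 µg/L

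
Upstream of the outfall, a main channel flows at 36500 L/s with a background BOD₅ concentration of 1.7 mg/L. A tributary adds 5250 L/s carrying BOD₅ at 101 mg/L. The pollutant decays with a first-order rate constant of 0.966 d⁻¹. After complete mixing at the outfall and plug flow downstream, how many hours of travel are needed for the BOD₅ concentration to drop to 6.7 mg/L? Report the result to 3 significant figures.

Flow-weighted average: C = (36500·1.700 + 5250·101.0) / 41750 = 592300/41750 = 14.19 mg/L.
14.19·exp(−k·t) = 6.7 → t = ln(14.19/6.7)/k = 67100 s = 18.64 h.

18.6 h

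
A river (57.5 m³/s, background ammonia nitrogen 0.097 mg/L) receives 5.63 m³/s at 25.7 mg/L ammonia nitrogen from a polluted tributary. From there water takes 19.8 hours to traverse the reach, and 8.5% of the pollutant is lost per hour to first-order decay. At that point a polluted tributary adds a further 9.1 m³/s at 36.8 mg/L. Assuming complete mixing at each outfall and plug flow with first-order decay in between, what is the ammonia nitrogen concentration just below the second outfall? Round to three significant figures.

Mass balance: C = (57.50·0.09700 + 5.630·25.70) / 63.13 = 150.3/63.13 = 2.380 mg/L; combined flow 63.13 m³/s.
8.5%/h lost → k = −ln(1 − 0.085) = 0.08883 h⁻¹.
First-order decay: C = 2.380·exp(−k·t) = 2.380·0.1722 = 0.4100 mg/L.
At the second outfall, C = (63.13·0.4100 + 9.100·36.80) / (63.13 + 9.100) = 4.995 mg/L.

4.99 mg/L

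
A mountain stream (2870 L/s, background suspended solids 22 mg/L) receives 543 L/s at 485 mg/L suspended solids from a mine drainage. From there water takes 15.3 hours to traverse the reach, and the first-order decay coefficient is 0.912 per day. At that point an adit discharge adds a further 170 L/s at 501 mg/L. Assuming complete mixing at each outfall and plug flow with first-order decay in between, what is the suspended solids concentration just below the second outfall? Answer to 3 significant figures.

After mixing, C = (2870·22.00 + 543.0·485.0) / 3413 = 326500/3413 = 95.66 mg/L; combined flow 3413 L/s.
First-order decay: C = 95.66·exp(−k·t) = 95.66·0.5591 = 53.49 mg/L.
Second outfall: C = (3413·53.49 + 170.0·501.0)/3583 = 74.72 mg/L.

74.7 mg/L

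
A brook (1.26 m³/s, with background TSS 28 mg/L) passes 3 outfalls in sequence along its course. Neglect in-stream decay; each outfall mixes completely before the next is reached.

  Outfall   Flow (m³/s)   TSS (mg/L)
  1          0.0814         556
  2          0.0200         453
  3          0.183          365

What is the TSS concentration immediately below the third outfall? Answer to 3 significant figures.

101 mg/L

After outfall 1: Q = 1.260 + 0.08140 = 1.341 m³/s; C = (1.260·28.00 + 0.08140·556.0)/1.341 = 60.04 mg/L.
After outfall 2: Q = 1.341 + 0.02000 = 1.361 m³/s; C = (1.341·60.04 + 0.02000·453.0)/1.361 = 65.81 mg/L.
After outfall 3: Q = 1.361 + 0.1830 = 1.544 m³/s; C = (1.361·65.81 + 0.1830·365.0)/1.544 = 101.3 mg/L.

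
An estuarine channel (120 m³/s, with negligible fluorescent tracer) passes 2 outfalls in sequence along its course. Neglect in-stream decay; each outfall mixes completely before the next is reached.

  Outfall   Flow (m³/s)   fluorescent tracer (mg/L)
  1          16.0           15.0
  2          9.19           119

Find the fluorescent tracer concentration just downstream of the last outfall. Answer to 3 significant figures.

9.19 mg/L

Outfall 1: combined Q = 136.0 m³/s; C = (120.0·0 + 16.00·15.00)/136.0 = 1.765 mg/L.
Outfall 2: combined Q = 145.2 m³/s; C = (136.0·1.765 + 9.190·119.0)/145.2 = 9.185 mg/L.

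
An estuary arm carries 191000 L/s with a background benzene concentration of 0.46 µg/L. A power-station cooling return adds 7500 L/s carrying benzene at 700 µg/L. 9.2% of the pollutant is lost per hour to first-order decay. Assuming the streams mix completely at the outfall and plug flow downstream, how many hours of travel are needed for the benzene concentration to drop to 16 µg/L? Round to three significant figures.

Conservation of mass: C = (191000·0.4600 + 7500·700.0) / 198500 = 5338000/198500 = 26.89 µg/L.
9.2%/h lost → k = −ln(1 − 0.092) = 0.09651 h⁻¹.
26.89·exp(−k·t) = 16 → t = ln(26.89/16)/k = 19370 s = 5.380 h.

5.38 h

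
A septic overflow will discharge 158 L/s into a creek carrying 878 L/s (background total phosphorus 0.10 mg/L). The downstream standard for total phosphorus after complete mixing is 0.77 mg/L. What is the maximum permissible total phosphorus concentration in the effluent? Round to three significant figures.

At the limit, (Qr·Cr + Qe·Cₑ)/(Qr + Qe) = 0.77:
Cₑ = (1036·0.77 − 878.0·0.1000) / 158.0 = 4.493 mg/L.

4.49 mg/L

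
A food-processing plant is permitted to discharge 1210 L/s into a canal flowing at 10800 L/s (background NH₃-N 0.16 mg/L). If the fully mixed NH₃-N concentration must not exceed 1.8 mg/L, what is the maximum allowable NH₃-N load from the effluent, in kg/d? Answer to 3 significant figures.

1720 kg/d

Mass balance at the limit: 10800·0.1600 + 1210·Cₑ = 12010·1.8 → Cₑ = 16.44 mg/L.
1210 L/s = 1.210 m³/s. Load = 1.210 m³/s × 16.44 g/m³ × 86 400 s/d = 1718 kg/d.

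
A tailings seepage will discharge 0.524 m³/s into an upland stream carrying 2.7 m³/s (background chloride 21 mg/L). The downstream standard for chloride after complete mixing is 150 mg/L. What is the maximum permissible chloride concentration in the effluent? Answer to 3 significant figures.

815 mg/L

At the limit, (Qr·Cr + Qe·Cₑ)/(Qr + Qe) = 150:
Cₑ = (3.224·150 − 2.700·21.00) / 0.5240 = 814.7 mg/L.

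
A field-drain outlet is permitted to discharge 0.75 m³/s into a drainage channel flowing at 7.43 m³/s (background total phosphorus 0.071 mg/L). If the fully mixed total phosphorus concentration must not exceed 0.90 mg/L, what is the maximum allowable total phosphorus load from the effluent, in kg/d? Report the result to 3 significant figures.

590 kg/d

Mass balance at the limit: 7.430·0.07100 + 0.7500·Cₑ = 8.180·0.90 → Cₑ = 9.113 mg/L.
Load = 0.7500 m³/s × 9.113 g/m³ × 86 400 s/d = 590.5 kg/d.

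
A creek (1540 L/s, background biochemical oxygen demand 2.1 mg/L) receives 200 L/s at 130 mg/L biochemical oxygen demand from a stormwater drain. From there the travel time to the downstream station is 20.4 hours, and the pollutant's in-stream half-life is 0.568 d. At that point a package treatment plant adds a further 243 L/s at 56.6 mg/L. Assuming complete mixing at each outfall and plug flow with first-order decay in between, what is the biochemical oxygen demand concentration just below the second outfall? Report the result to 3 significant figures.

12.2 mg/L

After mixing, C = (1540·2.100 + 200.0·130.0) / 1740 = 29230/1740 = 16.80 mg/L; combined flow 1740 L/s.
Half-life 0.568 d → k = ln 2 / 0.568 = 1.220 d⁻¹.
Applying C = C₀e^(−kt): 16.80 × 0.3544 = 5.955 mg/L.
At the second outfall, C = (1740·5.955 + 243.0·56.60) / (1740 + 243.0) = 12.16 mg/L.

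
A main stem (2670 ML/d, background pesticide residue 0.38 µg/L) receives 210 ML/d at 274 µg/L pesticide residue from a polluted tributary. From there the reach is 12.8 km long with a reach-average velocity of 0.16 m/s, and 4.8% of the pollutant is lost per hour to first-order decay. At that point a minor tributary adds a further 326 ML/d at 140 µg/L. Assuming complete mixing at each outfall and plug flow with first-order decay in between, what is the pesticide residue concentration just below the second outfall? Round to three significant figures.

Mass balance: C = (2670·0.3800 + 210.0·274.0) / 2880 = 58550/2880 = 20.33 µg/L; combined flow 2880 ML/d.
Travel time t = 12.8·1000 / 0.16 = 80000 s = 22.22 h.
4.8%/h lost → k = −ln(1 − 0.048) = 0.04919 h⁻¹.
After decay, C = 20.33 × e^(−kt) = 20.33 × 0.3352 = 6.815 µg/L.
Second outfall: C = (2880·6.815 + 326.0·140.0)/3206 = 20.36 µg/L.

20.4 µg/L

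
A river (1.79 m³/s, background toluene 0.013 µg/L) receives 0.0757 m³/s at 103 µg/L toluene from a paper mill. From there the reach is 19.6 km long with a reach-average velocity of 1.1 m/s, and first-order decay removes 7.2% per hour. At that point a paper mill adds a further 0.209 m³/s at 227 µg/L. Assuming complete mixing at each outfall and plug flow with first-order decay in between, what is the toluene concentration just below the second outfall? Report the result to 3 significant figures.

Flow-weighted average: C = (1.790·0.01300 + 0.07570·103.0) / 1.866 = 7.820/1.866 = 4.192 µg/L; combined flow 1.866 m³/s.
Travel time t = 19.6·1000 / 1.1 = 17820 s = 4.949 h.
7.2%/h lost → k = −ln(1 − 0.072) = 0.07472 h⁻¹.
First-order decay: C = 4.192·exp(−k·t) = 4.192·0.6908 = 2.896 µg/L.
Second outfall: C = (1.866·2.896 + 0.2090·227.0)/2.075 = 25.47 µg/L.

25.5 µg/L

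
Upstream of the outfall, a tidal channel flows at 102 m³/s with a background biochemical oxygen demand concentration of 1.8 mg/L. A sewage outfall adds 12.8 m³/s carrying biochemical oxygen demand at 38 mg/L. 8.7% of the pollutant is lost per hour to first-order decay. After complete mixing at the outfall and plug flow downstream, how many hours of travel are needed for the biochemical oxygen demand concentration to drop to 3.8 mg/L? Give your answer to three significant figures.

4.71 h

Flow-weighted average: C = (102.0·1.800 + 12.80·38.00) / 114.8 = 670.0/114.8 = 5.836 mg/L.
8.7%/h lost → k = −ln(1 − 0.087) = 0.09102 h⁻¹.
5.836·exp(−k·t) = 3.8 → t = ln(5.836/3.8)/k = 16970 s = 4.714 h.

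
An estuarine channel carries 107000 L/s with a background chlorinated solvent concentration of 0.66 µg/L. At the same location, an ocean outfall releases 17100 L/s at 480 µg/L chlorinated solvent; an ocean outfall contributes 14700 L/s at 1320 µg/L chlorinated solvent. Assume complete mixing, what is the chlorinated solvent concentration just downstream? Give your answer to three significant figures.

After mixing, C = (107000·0.6600 + 17100·480.0 + 14700·1320) / 138800 = 27680000/138800 = 199.4 µg/L.

199 µg/L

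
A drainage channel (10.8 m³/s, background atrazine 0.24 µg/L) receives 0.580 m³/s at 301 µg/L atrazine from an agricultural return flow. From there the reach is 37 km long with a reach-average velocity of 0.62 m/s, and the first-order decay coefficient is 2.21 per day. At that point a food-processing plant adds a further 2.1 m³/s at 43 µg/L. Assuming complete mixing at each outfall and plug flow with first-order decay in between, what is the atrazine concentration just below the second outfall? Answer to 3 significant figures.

9.55 µg/L

Conservation of mass: C = (10.80·0.2400 + 0.5800·301.0) / 11.38 = 177.2/11.38 = 15.57 µg/L; combined flow 11.38 m³/s.
Travel time t = 37·1000 / 0.62 = 59680 s = 16.58 h.
After decay, C = 15.57 × e^(−kt) = 15.57 × 0.2173 = 3.383 µg/L.
At the second outfall, C = (11.38·3.383 + 2.100·43.00) / (11.38 + 2.100) = 9.555 µg/L.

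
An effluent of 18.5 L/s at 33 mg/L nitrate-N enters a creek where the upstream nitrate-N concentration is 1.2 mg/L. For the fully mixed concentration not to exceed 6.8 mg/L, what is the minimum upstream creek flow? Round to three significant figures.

Set C_mix = 6.8: (Q·1.200 + 18.50·33.00) / (Q + 18.50) = 6.8
→ Q = 18.50·(33.00 − 6.8)/(6.8 − 1.200) = 86.55 L/s.

86.6 L/s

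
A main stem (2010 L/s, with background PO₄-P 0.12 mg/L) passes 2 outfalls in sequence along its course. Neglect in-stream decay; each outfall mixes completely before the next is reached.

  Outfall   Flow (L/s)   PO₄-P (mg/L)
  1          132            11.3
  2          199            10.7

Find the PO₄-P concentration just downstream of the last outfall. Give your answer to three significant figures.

1.65 mg/L

After outfall 1: Q = 2010 + 132.0 = 2142 L/s; C = (2010·0.1200 + 132.0·11.30)/2142 = 0.8090 mg/L.
After outfall 2: Q = 2142 + 199.0 = 2341 L/s; C = (2142·0.8090 + 199.0·10.70)/2341 = 1.650 mg/L.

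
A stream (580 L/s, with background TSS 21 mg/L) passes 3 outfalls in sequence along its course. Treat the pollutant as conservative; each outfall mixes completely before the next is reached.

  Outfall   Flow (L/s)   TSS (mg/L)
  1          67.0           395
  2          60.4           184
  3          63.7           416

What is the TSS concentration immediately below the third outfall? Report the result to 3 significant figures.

Below outfall 1: Q → 647.0 L/s, C = (580.0·21.00 + 67.00·395.0)/647.0 = 59.73 mg/L.
Below outfall 2: Q → 707.4 L/s, C = (647.0·59.73 + 60.40·184.0)/707.4 = 70.34 mg/L.
Below outfall 3: Q → 771.1 L/s, C = (707.4·70.34 + 63.70·416.0)/771.1 = 98.89 mg/L.

98.9 mg/L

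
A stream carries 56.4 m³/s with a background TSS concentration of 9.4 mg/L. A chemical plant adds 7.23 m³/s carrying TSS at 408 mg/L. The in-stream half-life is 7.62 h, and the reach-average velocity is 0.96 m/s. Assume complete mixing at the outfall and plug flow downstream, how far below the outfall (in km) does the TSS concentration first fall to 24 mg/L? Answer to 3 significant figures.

31.3 km

Mixed concentration C = ΣQC/ΣQ = (56.40·9.400 + 7.230·408.0) / 63.63 = 3480/63.63 = 54.69 mg/L.
Half-life 7.62 h → k = ln 2 / 7.62 = 0.09096 h⁻¹ = 2.183 d⁻¹.
Set 54.69·exp(−k·t) = 24 → t = ln(54.69/24)/k = 32600 s = 9.055 h.
Distance = v·t = 0.96·32600 = 31290 m = 31.29 km.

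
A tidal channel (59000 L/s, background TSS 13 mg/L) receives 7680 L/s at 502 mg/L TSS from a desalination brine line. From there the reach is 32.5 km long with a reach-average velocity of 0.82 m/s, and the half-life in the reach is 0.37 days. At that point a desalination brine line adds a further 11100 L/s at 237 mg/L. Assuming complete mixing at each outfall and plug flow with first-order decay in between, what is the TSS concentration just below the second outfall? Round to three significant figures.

59.0 mg/L

Mixed concentration C = ΣQC/ΣQ = (59000·13.00 + 7680·502.0) / 66680 = 4622000/66680 = 69.32 mg/L; combined flow 66680 L/s.
Travel time t = 32.5·1000 / 0.82 = 39630 s = 11.01 h.
Half-life 0.37 d → k = ln 2 / 0.37 = 1.873 d⁻¹.
After decay, C = 69.32 × e^(−kt) = 69.32 × 0.4234 = 29.35 mg/L.
At the second outfall, C = (66680·29.35 + 11100·237.0) / (66680 + 11100) = 58.99 mg/L.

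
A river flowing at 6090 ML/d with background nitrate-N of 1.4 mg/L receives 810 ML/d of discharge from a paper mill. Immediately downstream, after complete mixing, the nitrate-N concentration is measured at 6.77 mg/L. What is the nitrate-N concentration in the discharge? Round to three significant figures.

47.1 mg/L

Mass balance: 6090·1.400 + 810.0·Cₑ = 6900·6.770
→ Cₑ = (6900·6.770 − 6090·1.400) / 810.0 = 47.14 mg/L.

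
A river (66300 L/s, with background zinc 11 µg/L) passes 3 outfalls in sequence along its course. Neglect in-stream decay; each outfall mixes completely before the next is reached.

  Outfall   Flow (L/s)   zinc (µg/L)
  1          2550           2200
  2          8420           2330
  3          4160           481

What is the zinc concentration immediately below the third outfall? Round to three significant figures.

Below outfall 1: Q → 68850 L/s, C = (66300·11.00 + 2550·2200)/68850 = 92.07 µg/L.
Below outfall 2: Q → 77270 L/s, C = (68850·92.07 + 8420·2330)/77270 = 335.9 µg/L.
Below outfall 3: Q → 81430 L/s, C = (77270·335.9 + 4160·481.0)/81430 = 343.3 µg/L.

343 µg/L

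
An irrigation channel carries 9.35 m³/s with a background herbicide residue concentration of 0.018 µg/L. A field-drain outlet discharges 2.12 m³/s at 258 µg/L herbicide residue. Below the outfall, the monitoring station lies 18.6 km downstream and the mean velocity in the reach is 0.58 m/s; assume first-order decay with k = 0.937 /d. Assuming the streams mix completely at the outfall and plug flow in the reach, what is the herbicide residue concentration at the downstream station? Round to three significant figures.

33.7 µg/L

Mixed concentration C = ΣQC/ΣQ = (9.350·0.01800 + 2.120·258.0) / 11.47 = 547.1/11.47 = 47.70 µg/L.
Travel time t = 18.6·1000 / 0.58 = 32070 s = 8.908 h.
After decay, C = 47.70 × e^(−kt) = 47.70 × 0.7063 = 33.69 µg/L.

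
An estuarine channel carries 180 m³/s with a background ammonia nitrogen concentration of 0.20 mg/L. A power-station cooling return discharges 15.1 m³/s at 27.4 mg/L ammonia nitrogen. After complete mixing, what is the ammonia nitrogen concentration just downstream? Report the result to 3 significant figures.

Flow-weighted average: C = (180.0·0.2000 + 15.10·27.40) / 195.1 = 449.7/195.1 = 2.305 mg/L.

2.31 mg/L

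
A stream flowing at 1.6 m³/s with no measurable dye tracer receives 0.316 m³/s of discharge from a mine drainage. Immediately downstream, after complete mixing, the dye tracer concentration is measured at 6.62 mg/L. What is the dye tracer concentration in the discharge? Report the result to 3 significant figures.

Mass balance: 1.600·0 + 0.3160·Cₑ = 1.916·6.620
→ Cₑ = (1.916·6.620 − 1.600·0) / 0.3160 = 40.14 mg/L.

40.1 mg/L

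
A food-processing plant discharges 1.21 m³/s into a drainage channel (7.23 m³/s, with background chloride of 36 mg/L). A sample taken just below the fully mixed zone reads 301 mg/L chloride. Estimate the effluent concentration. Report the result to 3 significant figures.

1880 mg/L

Mass balance: 7.230·36.00 + 1.210·Cₑ = 8.440·301.0
→ Cₑ = (8.440·301.0 − 7.230·36.00) / 1.210 = 1884 mg/L.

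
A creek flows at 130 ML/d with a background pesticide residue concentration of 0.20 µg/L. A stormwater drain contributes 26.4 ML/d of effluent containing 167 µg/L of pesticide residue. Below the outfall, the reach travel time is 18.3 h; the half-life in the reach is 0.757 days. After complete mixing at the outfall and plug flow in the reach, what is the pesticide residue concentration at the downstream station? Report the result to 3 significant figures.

14.1 µg/L

Conservation of mass: C = (130.0·0.2000 + 26.40·167.0) / 156.4 = 4435/156.4 = 28.36 µg/L.
Half-life 0.757 d → k = ln 2 / 0.757 = 0.9157 d⁻¹.
First-order decay: C = 28.36·exp(−k·t) = 28.36·0.4975 = 14.11 µg/L.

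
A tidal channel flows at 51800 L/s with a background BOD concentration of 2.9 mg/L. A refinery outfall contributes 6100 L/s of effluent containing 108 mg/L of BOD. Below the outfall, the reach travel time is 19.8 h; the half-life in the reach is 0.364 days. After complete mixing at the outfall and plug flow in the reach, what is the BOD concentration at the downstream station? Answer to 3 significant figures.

Mass balance: C = (51800·2.900 + 6100·108.0) / 57900 = 809000/57900 = 13.97 mg/L.
Half-life 0.364 d → k = ln 2 / 0.364 = 1.904 d⁻¹.
First-order decay: C = 13.97·exp(−k·t) = 13.97·0.2078 = 2.904 mg/L.

2.90 mg/L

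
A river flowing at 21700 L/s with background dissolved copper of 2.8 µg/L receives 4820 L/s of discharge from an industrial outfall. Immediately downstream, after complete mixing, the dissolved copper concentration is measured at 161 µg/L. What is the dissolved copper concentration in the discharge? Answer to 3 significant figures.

873 µg/L

Mass balance: 21700·2.800 + 4820·Cₑ = 26520·161.0
→ Cₑ = (26520·161.0 − 21700·2.800) / 4820 = 873.2 µg/L.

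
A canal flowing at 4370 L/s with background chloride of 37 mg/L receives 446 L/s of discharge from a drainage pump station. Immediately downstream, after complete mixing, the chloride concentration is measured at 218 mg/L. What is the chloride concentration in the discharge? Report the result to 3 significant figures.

Mass balance: 4370·37.00 + 446.0·Cₑ = 4816·218.0
→ Cₑ = (4816·218.0 − 4370·37.00) / 446.0 = 1991 mg/L.

1990 mg/L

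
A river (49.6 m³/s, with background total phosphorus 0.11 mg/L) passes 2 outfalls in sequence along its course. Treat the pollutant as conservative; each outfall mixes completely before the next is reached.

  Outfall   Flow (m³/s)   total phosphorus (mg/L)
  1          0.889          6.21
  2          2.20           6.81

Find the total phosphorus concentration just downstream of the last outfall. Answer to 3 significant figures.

0.493 mg/L

Below outfall 1: Q → 50.49 m³/s, C = (49.60·0.1100 + 0.8890·6.210)/50.49 = 0.2174 mg/L.
Below outfall 2: Q → 52.69 m³/s, C = (50.49·0.2174 + 2.200·6.810)/52.69 = 0.4927 mg/L.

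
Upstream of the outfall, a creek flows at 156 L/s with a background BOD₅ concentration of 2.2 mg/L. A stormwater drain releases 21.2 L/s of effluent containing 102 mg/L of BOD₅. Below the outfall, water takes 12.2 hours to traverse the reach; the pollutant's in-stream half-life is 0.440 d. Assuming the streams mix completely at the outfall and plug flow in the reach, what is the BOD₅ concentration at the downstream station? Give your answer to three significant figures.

Flow-weighted average: C = (156.0·2.200 + 21.20·102.0) / 177.2 = 2506/177.2 = 14.14 mg/L.
Half-life 0.440 d → k = ln 2 / 0.440 = 1.575 d⁻¹.
Applying C = C₀e^(−kt): 14.14 × 0.4490 = 6.348 mg/L.

6.35 mg/L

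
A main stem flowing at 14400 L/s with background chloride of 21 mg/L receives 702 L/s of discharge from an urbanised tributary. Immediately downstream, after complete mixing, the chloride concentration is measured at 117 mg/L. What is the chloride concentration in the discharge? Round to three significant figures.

Mass balance: 14400·21.00 + 702.0·Cₑ = 15100·117.0
→ Cₑ = (15100·117.0 − 14400·21.00) / 702.0 = 2086 mg/L.

2090 mg/L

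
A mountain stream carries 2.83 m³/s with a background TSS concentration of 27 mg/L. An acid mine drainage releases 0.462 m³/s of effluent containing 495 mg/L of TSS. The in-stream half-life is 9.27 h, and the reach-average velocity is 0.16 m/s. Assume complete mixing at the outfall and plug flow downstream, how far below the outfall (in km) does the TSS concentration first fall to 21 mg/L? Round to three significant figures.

After mixing, C = (2.830·27.00 + 0.4620·495.0) / 3.292 = 305.1/3.292 = 92.68 mg/L.
Half-life 9.27 h → k = ln 2 / 9.27 = 0.07477 h⁻¹ = 1.795 d⁻¹.
Set 92.68·exp(−k·t) = 21 → t = ln(92.68/21)/k = 71480 s = 19.86 h.
Distance = v·t = 0.16·71480 = 11440 m = 11.44 km.

11.4 km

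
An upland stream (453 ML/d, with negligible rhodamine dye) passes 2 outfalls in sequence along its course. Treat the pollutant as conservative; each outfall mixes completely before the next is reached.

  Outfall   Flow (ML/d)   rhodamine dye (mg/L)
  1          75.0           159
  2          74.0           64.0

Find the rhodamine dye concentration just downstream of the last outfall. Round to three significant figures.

Outfall 1: combined Q = 528.0 ML/d; C = (453.0·0 + 75.00·159.0)/528.0 = 22.59 mg/L.
Outfall 2: combined Q = 602.0 ML/d; C = (528.0·22.59 + 74.00·64.00)/602.0 = 27.68 mg/L.

27.7 mg/L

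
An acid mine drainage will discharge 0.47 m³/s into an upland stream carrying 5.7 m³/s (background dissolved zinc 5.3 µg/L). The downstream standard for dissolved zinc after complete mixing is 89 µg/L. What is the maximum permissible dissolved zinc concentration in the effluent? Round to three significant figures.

At the limit, (Qr·Cr + Qe·Cₑ)/(Qr + Qe) = 89:
Cₑ = (6.170·89 − 5.700·5.300) / 0.4700 = 1104 µg/L.

1100 µg/L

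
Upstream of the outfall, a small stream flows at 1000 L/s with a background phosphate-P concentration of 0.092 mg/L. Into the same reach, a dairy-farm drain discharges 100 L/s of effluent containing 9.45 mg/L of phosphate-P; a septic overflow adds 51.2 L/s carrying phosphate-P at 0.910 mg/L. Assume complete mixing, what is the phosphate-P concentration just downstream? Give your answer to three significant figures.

0.941 mg/L

Mixed concentration C = ΣQC/ΣQ = (1000·0.09200 + 100.0·9.450 + 51.20·0.9100) / 1151 = 1084/1151 = 0.9413 mg/L.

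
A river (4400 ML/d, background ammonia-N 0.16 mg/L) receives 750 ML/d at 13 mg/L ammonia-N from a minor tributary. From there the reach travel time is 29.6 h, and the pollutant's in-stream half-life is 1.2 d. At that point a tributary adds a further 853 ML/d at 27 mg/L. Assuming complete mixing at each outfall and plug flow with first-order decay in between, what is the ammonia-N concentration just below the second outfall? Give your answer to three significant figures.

4.69 mg/L

Mixed concentration C = ΣQC/ΣQ = (4400·0.1600 + 750.0·13.00) / 5150 = 10450/5150 = 2.030 mg/L; combined flow 5150 ML/d.
Half-life 1.2 d → k = ln 2 / 1.2 = 0.5776 d⁻¹.
First-order decay: C = 2.030·exp(−k·t) = 2.030·0.4905 = 0.9956 mg/L.
Second outfall: C = (5150·0.9956 + 853.0·27.00)/6003 = 4.691 mg/L.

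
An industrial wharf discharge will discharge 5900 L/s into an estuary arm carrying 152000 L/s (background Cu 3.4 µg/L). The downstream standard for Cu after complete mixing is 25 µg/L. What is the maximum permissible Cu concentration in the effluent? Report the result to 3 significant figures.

581 µg/L

At the limit, (Qr·Cr + Qe·Cₑ)/(Qr + Qe) = 25:
Cₑ = (157900·25 − 152000·3.400) / 5900 = 581.5 µg/L.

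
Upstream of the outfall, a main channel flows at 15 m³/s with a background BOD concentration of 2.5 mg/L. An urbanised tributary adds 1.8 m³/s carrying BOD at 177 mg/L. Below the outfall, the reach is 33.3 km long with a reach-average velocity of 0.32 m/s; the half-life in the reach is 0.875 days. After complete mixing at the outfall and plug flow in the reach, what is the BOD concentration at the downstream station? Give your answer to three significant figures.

Conservation of mass: C = (15.00·2.500 + 1.800·177.0) / 16.80 = 356.1/16.80 = 21.20 mg/L.
Travel time t = 33.3·1000 / 0.32 = 104100 s = 28.91 h.
Half-life 0.875 d → k = ln 2 / 0.875 = 0.7922 d⁻¹.
After decay, C = 21.20 × e^(−kt) = 21.20 × 0.3852 = 8.164 mg/L.

8.16 mg/L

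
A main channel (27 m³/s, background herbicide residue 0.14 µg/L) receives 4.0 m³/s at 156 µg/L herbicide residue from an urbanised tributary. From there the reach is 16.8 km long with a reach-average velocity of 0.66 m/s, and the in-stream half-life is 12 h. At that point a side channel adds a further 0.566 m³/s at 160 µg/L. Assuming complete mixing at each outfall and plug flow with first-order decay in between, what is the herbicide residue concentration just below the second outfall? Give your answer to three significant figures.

Mixed concentration C = ΣQC/ΣQ = (27.00·0.1400 + 4.000·156.0) / 31.00 = 627.8/31.00 = 20.25 µg/L; combined flow 31.00 m³/s.
Travel time t = 16.8·1000 / 0.66 = 25450 s = 7.071 h.
Half-life 12 h → k = ln 2 / 12 = 0.05776 h⁻¹ = 1.386 d⁻¹.
Applying C = C₀e^(−kt): 20.25 × 0.6647 = 13.46 µg/L.
At the second outfall, C = (31.00·13.46 + 0.5660·160.0) / (31.00 + 0.5660) = 16.09 µg/L.

16.1 µg/L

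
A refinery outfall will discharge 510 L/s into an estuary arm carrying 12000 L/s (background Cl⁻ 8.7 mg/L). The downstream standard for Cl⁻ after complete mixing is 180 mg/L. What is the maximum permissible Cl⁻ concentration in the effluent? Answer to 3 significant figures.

4210 mg/L

At the limit, (Qr·Cr + Qe·Cₑ)/(Qr + Qe) = 180:
Cₑ = (12510·180 − 12000·8.700) / 510.0 = 4211 mg/L.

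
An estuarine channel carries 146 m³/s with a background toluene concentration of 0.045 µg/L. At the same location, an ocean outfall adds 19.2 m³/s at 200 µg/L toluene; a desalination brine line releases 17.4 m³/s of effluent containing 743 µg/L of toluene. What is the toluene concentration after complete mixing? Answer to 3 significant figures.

91.9 µg/L

After mixing, C = (146.0·0.04500 + 19.20·200.0 + 17.40·743.0) / 182.6 = 16770/182.6 = 91.87 µg/L.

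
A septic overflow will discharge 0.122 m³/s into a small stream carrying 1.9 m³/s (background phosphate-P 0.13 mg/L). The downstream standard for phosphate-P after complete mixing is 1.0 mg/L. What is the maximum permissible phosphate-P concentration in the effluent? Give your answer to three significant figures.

At the limit, (Qr·Cr + Qe·Cₑ)/(Qr + Qe) = 1.0:
Cₑ = (2.022·1.0 − 1.900·0.1300) / 0.1220 = 14.55 mg/L.

14.5 mg/L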